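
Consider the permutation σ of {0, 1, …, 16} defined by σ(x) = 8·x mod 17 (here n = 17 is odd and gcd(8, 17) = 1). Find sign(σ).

+1

Orbit of 9 under x↦8x: [9, 4, 15, 1, 8, 13, 2]… (length divides ord_17(8)).
Cycle type of π: 8×2 + 1; total 3 cycles.
sign(π) = (−1)^{n − #cycles} = (−1)^{17−3} = (−1)^14 = +1.
(8|17)_J = +1 (Zolotarev's lemma cross-check).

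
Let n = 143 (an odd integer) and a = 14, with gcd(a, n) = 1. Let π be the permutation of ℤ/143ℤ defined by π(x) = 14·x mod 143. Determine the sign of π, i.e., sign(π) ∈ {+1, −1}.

+1

Orbit of 53 under x↦14x: [53, 27, 92, 1, 14]… (length divides ord_143(14)).
39 cycles of lengths [5, 5, 5, 5, 5, 5, 5, 5, 5, 5, 5, 5, 5, 5, 5, 5, 5, 5, 5, 5, 5, 5, 5, 5, 5, 5, 1, 1, 1, 1, 1, 1, 1, 1, 1, 1, 1, 1, 1].
With 39 cycles on 143 points, sign = (−1)^{143−39} = +1.
Check: (14/143) = +1 by Zolotarev.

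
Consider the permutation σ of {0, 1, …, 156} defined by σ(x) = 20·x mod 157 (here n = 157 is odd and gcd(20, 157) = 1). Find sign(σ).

-1

Start at x=60: 60 → 101 → 136 → 51 → 78 → 147 → 114 → … (one orbit).
Cycle type of π: 156 + 1; total 2 cycles.
157 − 2 = 155 transpositions; sign(π) = (−1)^155 = -1.
Check: (20/157) = -1 by Zolotarev.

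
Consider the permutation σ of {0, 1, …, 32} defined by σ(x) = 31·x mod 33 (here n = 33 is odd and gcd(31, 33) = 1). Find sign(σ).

+1

Start at x=4: 4 → 25 → 16 → 1 → 31 → 4 (one orbit).
Decompose π into cycles: lengths [5, 5, 5, 5, 5, 5, 1, 1, 1] (9 cycles, including the fixed point 0).
9 cycles on 33: each ℓ→(−1)^(ℓ−1), product (−1)^24 = +1.
Zolotarev: (31|33) = +1, matching the cycle-count sign.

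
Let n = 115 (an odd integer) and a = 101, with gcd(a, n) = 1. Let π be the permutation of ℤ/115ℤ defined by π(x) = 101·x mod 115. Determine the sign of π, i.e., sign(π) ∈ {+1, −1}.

+1

Trace 1: π^k(1) = [1, 101, 81, 16, 6, 31, 26] for k=0..6.
Cycle type of π: 11×10 + 1×5; total 15 cycles.
15 cycles on 115: each ℓ→(−1)^(ℓ−1), product (−1)^100 = +1.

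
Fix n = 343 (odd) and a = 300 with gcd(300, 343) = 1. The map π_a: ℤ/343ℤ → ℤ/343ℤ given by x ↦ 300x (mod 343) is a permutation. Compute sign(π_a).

-1

Trace 27: π^k(27) = [27, 211, 188, 148, 153, 281, 265] for k=0..6.
The orbit structure of x ↦ 300x mod 343: 10 orbits of sizes [98, 98, 98, 14, 14, 14, 2, 2, 2, 1].
sign(π) = (−1)^{n − #cycles} = (−1)^{343−10} = (−1)^333 = -1.
Via Zolotarev, sign(π_{300}) = (300|343) = -1.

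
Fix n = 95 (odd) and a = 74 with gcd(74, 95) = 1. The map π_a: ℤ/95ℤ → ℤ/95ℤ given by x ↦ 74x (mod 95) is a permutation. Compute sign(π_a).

+1

Start at x=61: 61 → 49 → 16 → 44 → 26 → 24 → 66 → … (one orbit).
Cycle type of π: 18×4 + 9×2 + 2×2 + 1; total 9 cycles.
95 − 9 = 86 transpositions; sign(π) = (−1)^86 = +1.
Zolotarev: (74|95) = +1, matching the cycle-count sign.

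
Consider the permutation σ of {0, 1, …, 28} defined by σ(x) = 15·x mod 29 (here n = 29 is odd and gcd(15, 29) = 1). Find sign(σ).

-1

Trace 1: π^k(1) = [1, 15, 22, 11, 20, 10, 5] for k=0..6.
2 cycles of lengths [28, 1].
n − c = 29 − 2 = 27; sign = (−1)^27 = -1.
(15|29)_J = -1 (Zolotarev's lemma cross-check).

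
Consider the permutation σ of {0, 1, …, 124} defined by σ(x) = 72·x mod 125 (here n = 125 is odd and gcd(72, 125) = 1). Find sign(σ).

Trace 47: π^k(47) = [47, 9, 23, 31, 107, 79, 63] for k=0..6.
4 cycles of lengths [100, 20, 4, 1].
4 cycles on 125: each ℓ→(−1)^(ℓ−1), product (−1)^121 = -1.
Check: (72/125) = -1 by Zolotarev.

-1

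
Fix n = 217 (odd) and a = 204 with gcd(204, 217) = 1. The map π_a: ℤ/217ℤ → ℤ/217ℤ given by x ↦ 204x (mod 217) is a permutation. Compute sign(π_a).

+1

Orbit of 211 under x↦204x: [211, 78, 71, 162, 64, 36, 183]… (length divides ord_217(204)).
The orbit structure of x ↦ 204x mod 217: 21 orbits of sizes [15, 15, 15, 15, 15, 15, 15, 15, 15, 15, 15, 15, 15, 15, 1, 1, 1, 1, 1, 1, 1].
Σ(ℓ_i−1) = 217−21 = 196; sign = (−1)^196 = +1.
Via Zolotarev, sign(π_{204}) = (204|217) = +1.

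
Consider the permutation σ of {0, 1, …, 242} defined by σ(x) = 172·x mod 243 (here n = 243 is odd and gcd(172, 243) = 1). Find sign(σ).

Trace 46: π^k(46) = [46, 136, 64, 73, 163, 91, 100] for k=0..6.
27 cycles of lengths [27, 27, 27, 27, 27, 27, 9, 9, 9, 9, 9, 9, 3, 3, 3, 3, 3, 3, 1, 1, 1, 1, 1, 1, 1, 1, 1].
n − c = 243 − 27 = 216; sign = (−1)^216 = +1.

+1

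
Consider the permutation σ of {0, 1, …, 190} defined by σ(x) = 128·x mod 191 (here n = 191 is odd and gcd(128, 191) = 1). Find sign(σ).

Start at x=118: 118 → 15 → 10 → 134 → 153 → 102 → 68 → … (one orbit).
Cycle lengths of π_128 on ℤ/191ℤ: [95, 95, 1]; 3 cycles in total.
Σ(ℓ_i−1) = 191−3 = 188; sign = (−1)^188 = +1.
Zolotarev: (128|191) = +1, matching the cycle-count sign.

+1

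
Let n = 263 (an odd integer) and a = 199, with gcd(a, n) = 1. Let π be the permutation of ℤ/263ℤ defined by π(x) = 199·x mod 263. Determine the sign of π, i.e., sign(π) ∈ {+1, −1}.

Orbit of 17 under x↦199x: [17, 227, 200, 87, 218, 250, 43]… (length divides ord_263(199)).
2 cycles of lengths [262, 1].
263 − 2 = 261 transpositions; sign(π) = (−1)^261 = -1.
The Jacobi symbol (199|263) = -1 (Zolotarev) agrees.

-1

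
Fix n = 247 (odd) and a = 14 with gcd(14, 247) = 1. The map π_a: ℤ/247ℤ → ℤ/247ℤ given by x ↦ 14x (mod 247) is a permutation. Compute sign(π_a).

-1

Orbit of 222 under x↦14x: [222, 144, 40, 66, 183, 92, 53]… (length divides ord_247(14)).
26 cycles of lengths [18, 18, 18, 18, 18, 18, 18, 18, 18, 18, 18, 18, 18, 1, 1, 1, 1, 1, 1, 1, 1, 1, 1, 1, 1, 1].
With 26 cycles on 247 points, sign = (−1)^{247−26} = -1.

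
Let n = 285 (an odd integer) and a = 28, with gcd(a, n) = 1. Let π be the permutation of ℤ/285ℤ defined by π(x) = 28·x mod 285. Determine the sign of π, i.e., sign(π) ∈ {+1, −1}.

Trace 7: π^k(7) = [7, 196, 73, 49, 232, 226, 58] for k=0..6.
18 cycles of lengths [36, 36, 36, 36, 36, 36, 9, 9, 9, 9, 9, 9, 4, 4, 4, 1, 1, 1].
With 18 cycles on 285 points, sign = (−1)^{285−18} = -1.

-1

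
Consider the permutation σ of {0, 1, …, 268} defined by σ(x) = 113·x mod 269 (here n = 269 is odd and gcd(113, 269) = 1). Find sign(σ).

-1

Trace 156: π^k(156) = [156, 143, 19, 264, 242, 177, 95] for k=0..6.
π_113 has 2 disjoint cycles with lengths [268, 1] on {0,…,268}.
n − c = 269 − 2 = 267; sign = (−1)^267 = -1.
Check: (113/269) = -1 by Zolotarev.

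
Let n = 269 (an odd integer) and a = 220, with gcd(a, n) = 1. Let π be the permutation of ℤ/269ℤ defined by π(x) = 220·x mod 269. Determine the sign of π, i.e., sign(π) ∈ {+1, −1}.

Start at x=224: 224 → 53 → 93 → 16 → 23 → 218 → 78 → … (one orbit).
Cycle type of π: 67×4 + 1; total 5 cycles.
269 − 5 = 264 transpositions; sign(π) = (−1)^264 = +1.
Check: (220/269) = +1 by Zolotarev.

+1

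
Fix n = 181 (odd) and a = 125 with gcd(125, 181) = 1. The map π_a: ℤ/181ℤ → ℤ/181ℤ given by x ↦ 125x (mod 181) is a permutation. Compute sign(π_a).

+1

Trace 135: π^k(135) = [135, 42, 1, 125, 59] for k=0..4.
Cycle type of π: 5×36 + 1; total 37 cycles.
n − c = 181 − 37 = 144; sign = (−1)^144 = +1.
Via Zolotarev, sign(π_{125}) = (125|181) = +1.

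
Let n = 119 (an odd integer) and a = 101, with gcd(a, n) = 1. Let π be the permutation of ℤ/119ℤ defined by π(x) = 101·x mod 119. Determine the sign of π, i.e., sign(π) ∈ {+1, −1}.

-1

Start at x=118: 118 → 18 → 33 → 1 → 101 → 86 → 118 (one orbit).
Cycle lengths of π_101 on ℤ/119ℤ: [6, 6, 6, 6, 6, 6, 6, 6, 6, 6, 6, 6, 6, 6, 6, 6, 6, 2, 2, 2, 2, 2, 2, 2, 2, 1]; 26 cycles in total.
Σ(ℓ_i−1) = 119−26 = 93; sign = (−1)^93 = -1.
Check: (101/119) = -1 by Zolotarev.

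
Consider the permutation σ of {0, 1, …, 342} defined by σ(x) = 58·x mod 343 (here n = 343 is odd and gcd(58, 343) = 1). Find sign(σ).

Start at x=219: 219 → 11 → 295 → 303 → 81 → 239 → 142 → … (one orbit).
7 cycles of lengths [147, 147, 21, 21, 3, 3, 1].
7 cycles on 343: each ℓ→(−1)^(ℓ−1), product (−1)^336 = +1.
Check: (58/343) = +1 by Zolotarev.

+1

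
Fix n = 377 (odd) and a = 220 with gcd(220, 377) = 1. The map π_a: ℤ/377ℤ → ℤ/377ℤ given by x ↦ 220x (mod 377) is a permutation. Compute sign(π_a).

-1

Trace 12: π^k(12) = [12, 1, 220, 144] for k=0..3.
98 cycles of lengths [4, 4, 4, 4, 4, 4, 4, 4, 4, 4, 4, 4, 4, 4, 4, 4, 4, 4, 4, 4, 4, 4, 4, 4, 4, 4, 4, 4, 4, 4, 4, 4, 4, 4, 4, 4, 4, 4, 4, 4, 4, 4, 4, 4, 4, 4, 4, 4, 4, 4, 4, 4, 4, 4, 4, 4, 4, 4, 4, 4, 4, 4, 4, 4, 4, 4, 4, 4, 4, 4, 4, 4, 4, 4, 4, 4, 4, 4, 4, 4, 4, 4, 4, 4, 4, 4, 4, 4, 4, 4, 4, 2, 2, 2, 2, 2, 2, 1].
sign(π) = (−1)^{n − #cycles} = (−1)^{377−98} = (−1)^279 = -1.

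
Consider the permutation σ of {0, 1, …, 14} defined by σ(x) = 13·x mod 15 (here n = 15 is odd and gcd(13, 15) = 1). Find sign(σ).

Trace 1: π^k(1) = [1, 13, 4, 7] for k=0..3.
6 cycles of lengths [4, 4, 4, 1, 1, 1].
sign(π) = (−1)^{n − #cycles} = (−1)^{15−6} = (−1)^9 = -1.

-1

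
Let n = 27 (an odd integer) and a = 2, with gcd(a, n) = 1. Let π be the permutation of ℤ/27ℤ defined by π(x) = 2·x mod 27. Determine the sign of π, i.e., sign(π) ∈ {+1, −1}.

Orbit of 22 under x↦2x: [22, 17, 7, 14, 1, 2, 4]… (length divides ord_27(2)).
π_2 has 4 disjoint cycles with lengths [18, 6, 2, 1] on {0,…,26}.
n − c = 27 − 4 = 23; sign = (−1)^23 = -1.
Zolotarev: (2|27) = -1, matching the cycle-count sign.

-1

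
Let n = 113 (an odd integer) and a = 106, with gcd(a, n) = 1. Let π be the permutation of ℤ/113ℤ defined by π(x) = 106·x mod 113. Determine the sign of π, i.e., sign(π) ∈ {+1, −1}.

Orbit of 109 under x↦106x: [109, 28, 30, 16, 1, 106, 49]… (length divides ord_113(106)).
π_106 has 17 disjoint cycles with lengths [7, 7, 7, 7, 7, 7, 7, 7, 7, 7, 7, 7, 7, 7, 7, 7, 1] on {0,…,112}.
With 17 cycles on 113 points, sign = (−1)^{113−17} = +1.

+1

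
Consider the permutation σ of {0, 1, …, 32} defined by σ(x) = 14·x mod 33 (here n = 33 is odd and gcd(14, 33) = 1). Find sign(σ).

Trace 25: π^k(25) = [25, 20, 16, 26, 1, 14, 31] for k=0..6.
π_14 has 6 disjoint cycles with lengths [10, 10, 5, 5, 2, 1] on {0,…,32}.
sign(π) = (−1)^{n − #cycles} = (−1)^{33−6} = (−1)^27 = -1.
The Jacobi symbol (14|33) = -1 (Zolotarev) agrees.

-1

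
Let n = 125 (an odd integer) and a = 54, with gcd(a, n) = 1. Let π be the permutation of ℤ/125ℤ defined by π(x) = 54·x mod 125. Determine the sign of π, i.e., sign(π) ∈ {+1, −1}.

Trace 29: π^k(29) = [29, 66, 64, 81, 124, 71, 84] for k=0..6.
Decompose π into cycles: lengths [50, 50, 10, 10, 2, 2, 1] (7 cycles, including the fixed point 0).
Σ(ℓ_i−1) = 125−7 = 118; sign = (−1)^118 = +1.

+1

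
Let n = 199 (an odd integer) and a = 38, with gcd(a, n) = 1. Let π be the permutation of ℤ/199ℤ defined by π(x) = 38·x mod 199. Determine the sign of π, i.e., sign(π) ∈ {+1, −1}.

Start at x=100: 100 → 19 → 125 → 173 → 7 → 67 → 158 → … (one orbit).
π_38 has 2 disjoint cycles with lengths [198, 1] on {0,…,198}.
199 − 2 = 197 transpositions; sign(π) = (−1)^197 = -1.
Check: (38/199) = -1 by Zolotarev.

-1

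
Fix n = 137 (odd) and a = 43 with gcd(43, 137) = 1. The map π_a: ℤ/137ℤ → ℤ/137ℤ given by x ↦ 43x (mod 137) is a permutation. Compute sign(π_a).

-1

Orbit of 79 under x↦43x: [79, 109, 29, 14, 54, 130, 110]… (length divides ord_137(43)).
Cycle type of π: 136 + 1; total 2 cycles.
n − c = 137 − 2 = 135; sign = (−1)^135 = -1.
(43|137)_J = -1 (Zolotarev's lemma cross-check).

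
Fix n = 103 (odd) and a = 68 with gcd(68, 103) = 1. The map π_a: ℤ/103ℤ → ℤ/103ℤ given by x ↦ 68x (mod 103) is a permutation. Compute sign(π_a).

+1

Start at x=4: 4 → 66 → 59 → 98 → 72 → 55 → 32 → … (one orbit).
π_68 has 3 disjoint cycles with lengths [51, 51, 1] on {0,…,102}.
103 − 3 = 100 transpositions; sign(π) = (−1)^100 = +1.
Via Zolotarev, sign(π_{68}) = (68|103) = +1.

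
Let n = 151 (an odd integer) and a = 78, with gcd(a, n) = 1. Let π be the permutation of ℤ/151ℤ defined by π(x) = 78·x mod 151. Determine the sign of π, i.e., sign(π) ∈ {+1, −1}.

+1

Orbit of 84 under x↦78x: [84, 59, 72, 29, 148, 68, 19]… (length divides ord_151(78)).
Cycle type of π: 25×6 + 1; total 7 cycles.
7 cycles on 151: each ℓ→(−1)^(ℓ−1), product (−1)^144 = +1.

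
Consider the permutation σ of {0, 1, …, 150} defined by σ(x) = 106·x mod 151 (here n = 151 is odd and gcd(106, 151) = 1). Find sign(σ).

Trace 117: π^k(117) = [117, 20, 6, 32, 70, 21, 112] for k=0..6.
The orbit structure of x ↦ 106x mod 151: 2 orbits of sizes [150, 1].
151 − 2 = 149 transpositions; sign(π) = (−1)^149 = -1.

-1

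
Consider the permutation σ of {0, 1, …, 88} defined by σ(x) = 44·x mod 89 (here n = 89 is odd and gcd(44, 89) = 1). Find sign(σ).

Orbit of 2 under x↦44x: [2, 88, 45, 22, 78, 50, 64]… (length divides ord_89(44)).
Cycle lengths of π_44 on ℤ/89ℤ: [22, 22, 22, 22, 1]; 5 cycles in total.
89 − 5 = 84 transpositions; sign(π) = (−1)^84 = +1.

+1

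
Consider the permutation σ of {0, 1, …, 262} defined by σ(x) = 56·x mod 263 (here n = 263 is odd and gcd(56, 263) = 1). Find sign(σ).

-1

Orbit of 60 under x↦56x: [60, 204, 115, 128, 67, 70, 238]… (length divides ord_263(56)).
π_56 has 2 disjoint cycles with lengths [262, 1] on {0,…,262}.
With 2 cycles on 263 points, sign = (−1)^{263−2} = -1.
Check: (56/263) = -1 by Zolotarev.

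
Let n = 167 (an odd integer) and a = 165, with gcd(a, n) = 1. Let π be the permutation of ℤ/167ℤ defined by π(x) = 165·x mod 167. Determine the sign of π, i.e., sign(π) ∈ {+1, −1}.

Orbit of 162 under x↦165x: [162, 10, 147, 40, 87, 160, 14]… (length divides ord_167(165)).
2 cycles of lengths [166, 1].
With 2 cycles on 167 points, sign = (−1)^{167−2} = -1.
Via Zolotarev, sign(π_{165}) = (165|167) = -1.

-1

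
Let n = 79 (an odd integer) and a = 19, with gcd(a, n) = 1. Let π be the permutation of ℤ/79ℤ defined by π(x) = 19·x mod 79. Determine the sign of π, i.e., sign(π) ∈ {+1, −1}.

Start at x=18: 18 → 26 → 20 → 64 → 31 → 36 → 52 → … (one orbit).
Decompose π into cycles: lengths [39, 39, 1] (3 cycles, including the fixed point 0).
3 cycles on 79: each ℓ→(−1)^(ℓ−1), product (−1)^76 = +1.
(19|79)_J = +1 (Zolotarev's lemma cross-check).

+1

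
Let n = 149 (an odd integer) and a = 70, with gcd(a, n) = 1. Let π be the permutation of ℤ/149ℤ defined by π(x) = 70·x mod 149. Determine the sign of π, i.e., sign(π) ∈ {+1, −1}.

Trace 42: π^k(42) = [42, 109, 31, 84, 69, 62, 19] for k=0..6.
The orbit structure of x ↦ 70x mod 149: 2 orbits of sizes [148, 1].
With 2 cycles on 149 points, sign = (−1)^{149−2} = -1.

-1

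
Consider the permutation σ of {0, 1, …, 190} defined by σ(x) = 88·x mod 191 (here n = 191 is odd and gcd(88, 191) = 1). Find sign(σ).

Orbit of 146 under x↦88x: [146, 51, 95, 147, 139, 8, 131]… (length divides ord_191(88)).
Cycle type of π: 190 + 1; total 2 cycles.
2 cycles on 191: each ℓ→(−1)^(ℓ−1), product (−1)^189 = -1.
Zolotarev: (88|191) = -1, matching the cycle-count sign.

-1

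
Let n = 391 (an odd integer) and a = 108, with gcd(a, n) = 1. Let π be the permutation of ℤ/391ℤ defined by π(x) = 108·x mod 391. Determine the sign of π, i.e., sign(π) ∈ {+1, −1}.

Orbit of 39 under x↦108x: [39, 302, 163, 9, 190, 188, 363]… (length divides ord_391(108)).
Cycle lengths of π_108 on ℤ/391ℤ: [176, 176, 16, 11, 11, 1]; 6 cycles in total.
sign(π) = (−1)^{n − #cycles} = (−1)^{391−6} = (−1)^385 = -1.

-1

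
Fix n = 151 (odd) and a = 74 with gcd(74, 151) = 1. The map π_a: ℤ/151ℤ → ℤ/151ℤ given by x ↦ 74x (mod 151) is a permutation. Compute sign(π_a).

Orbit of 78 under x↦74x: [78, 34, 100, 1, 74, 40, 91]… (length divides ord_151(74)).
Decompose π into cycles: lengths [75, 75, 1] (3 cycles, including the fixed point 0).
n − c = 151 − 3 = 148; sign = (−1)^148 = +1.
The Jacobi symbol (74|151) = +1 (Zolotarev) agrees.

+1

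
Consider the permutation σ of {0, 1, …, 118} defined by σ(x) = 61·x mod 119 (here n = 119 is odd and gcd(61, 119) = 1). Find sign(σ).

Orbit of 86 under x↦61x: [86, 10, 15, 82, 4, 6, 9]… (length divides ord_119(61)).
Decompose π into cycles: lengths [48, 48, 16, 6, 1] (5 cycles, including the fixed point 0).
Σ(ℓ_i−1) = 119−5 = 114; sign = (−1)^114 = +1.
The Jacobi symbol (61|119) = +1 (Zolotarev) agrees.

+1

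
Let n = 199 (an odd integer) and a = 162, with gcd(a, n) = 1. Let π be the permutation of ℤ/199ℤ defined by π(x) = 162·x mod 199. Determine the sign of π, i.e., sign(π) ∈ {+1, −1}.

+1

Trace 180: π^k(180) = [180, 106, 58, 43, 1, 162, 175] for k=0..6.
π_162 has 23 disjoint cycles with lengths [9, 9, 9, 9, 9, 9, 9, 9, 9, 9, 9, 9, 9, 9, 9, 9, 9, 9, 9, 9, 9, 9, 1] on {0,…,198}.
n − c = 199 − 23 = 176; sign = (−1)^176 = +1.
(162|199)_J = +1 (Zolotarev's lemma cross-check).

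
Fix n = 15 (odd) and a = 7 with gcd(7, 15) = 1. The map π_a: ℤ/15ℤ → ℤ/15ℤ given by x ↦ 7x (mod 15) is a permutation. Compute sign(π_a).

-1

Start at x=1: 1 → 7 → 4 → 13 → 1 (one orbit).
6 cycles of lengths [4, 4, 4, 1, 1, 1].
15 − 6 = 9 transpositions; sign(π) = (−1)^9 = -1.
Via Zolotarev, sign(π_{7}) = (7|15) = -1.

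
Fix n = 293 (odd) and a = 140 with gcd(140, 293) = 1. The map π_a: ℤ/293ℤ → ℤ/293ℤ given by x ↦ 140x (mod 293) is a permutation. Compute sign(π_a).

Start at x=94: 94 → 268 → 16 → 189 → 90 → 1 → 140 → … (one orbit).
π_140 has 5 disjoint cycles with lengths [73, 73, 73, 73, 1] on {0,…,292}.
5 cycles on 293: each ℓ→(−1)^(ℓ−1), product (−1)^288 = +1.
Check: (140/293) = +1 by Zolotarev.

+1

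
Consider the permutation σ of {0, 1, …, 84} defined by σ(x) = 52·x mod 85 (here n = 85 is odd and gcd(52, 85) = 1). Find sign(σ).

-1

Start at x=69: 69 → 18 → 1 → 52 → 69 (one orbit).
Cycle lengths of π_52 on ℤ/85ℤ: [4, 4, 4, 4, 4, 4, 4, 4, 4, 4, 4, 4, 4, 4, 4, 4, 4, 1, 1, 1, 1, 1, 1, 1, 1, 1, 1, 1, 1, 1, 1, 1, 1, 1]; 34 cycles in total.
sign(π) = (−1)^{n − #cycles} = (−1)^{85−34} = (−1)^51 = -1.
The Jacobi symbol (52|85) = -1 (Zolotarev) agrees.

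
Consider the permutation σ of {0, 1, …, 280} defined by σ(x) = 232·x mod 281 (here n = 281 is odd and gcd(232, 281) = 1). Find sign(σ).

Start at x=1: 1 → 232 → 153 → 90 → 86 → 1 (one orbit).
Decompose π into cycles: lengths [5, 5, 5, 5, 5, 5, 5, 5, 5, 5, 5, 5, 5, 5, 5, 5, 5, 5, 5, 5, 5, 5, 5, 5, 5, 5, 5, 5, 5, 5, 5, 5, 5, 5, 5, 5, 5, 5, 5, 5, 5, 5, 5, 5, 5, 5, 5, 5, 5, 5, 5, 5, 5, 5, 5, 5, 1] (57 cycles, including the fixed point 0).
n − c = 281 − 57 = 224; sign = (−1)^224 = +1.

+1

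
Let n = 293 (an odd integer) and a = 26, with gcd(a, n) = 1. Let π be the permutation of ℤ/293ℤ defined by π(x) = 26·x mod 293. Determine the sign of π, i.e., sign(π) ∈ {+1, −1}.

Orbit of 26 under x↦26x: [26, 90, 289, 189, 226, 16, 123]… (length divides ord_293(26)).
The orbit structure of x ↦ 26x mod 293: 5 orbits of sizes [73, 73, 73, 73, 1].
sign(π) = (−1)^{n − #cycles} = (−1)^{293−5} = (−1)^288 = +1.
Zolotarev: (26|293) = +1, matching the cycle-count sign.

+1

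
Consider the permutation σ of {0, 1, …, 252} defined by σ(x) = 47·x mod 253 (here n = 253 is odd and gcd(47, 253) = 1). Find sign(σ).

Orbit of 93 under x↦47x: [93, 70, 1, 47, 185]… (length divides ord_253(47)).
Decompose π into cycles: lengths [5, 5, 5, 5, 5, 5, 5, 5, 5, 5, 5, 5, 5, 5, 5, 5, 5, 5, 5, 5, 5, 5, 5, 5, 5, 5, 5, 5, 5, 5, 5, 5, 5, 5, 5, 5, 5, 5, 5, 5, 5, 5, 5, 5, 5, 5, 1, 1, 1, 1, 1, 1, 1, 1, 1, 1, 1, 1, 1, 1, 1, 1, 1, 1, 1, 1, 1, 1, 1] (69 cycles, including the fixed point 0).
Σ(ℓ_i−1) = 253−69 = 184; sign = (−1)^184 = +1.

+1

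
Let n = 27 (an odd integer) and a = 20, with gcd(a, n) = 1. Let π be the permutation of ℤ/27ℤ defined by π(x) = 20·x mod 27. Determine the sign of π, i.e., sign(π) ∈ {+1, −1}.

Orbit of 17 under x↦20x: [17, 16, 23, 1, 20, 22, 8]… (length divides ord_27(20)).
Cycle type of π: 18 + 6 + 2 + 1; total 4 cycles.
n − c = 27 − 4 = 23; sign = (−1)^23 = -1.

-1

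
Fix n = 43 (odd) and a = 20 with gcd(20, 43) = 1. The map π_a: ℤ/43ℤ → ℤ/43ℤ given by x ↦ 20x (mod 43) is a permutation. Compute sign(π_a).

-1

Trace 30: π^k(30) = [30, 41, 3, 17, 39, 6, 34] for k=0..6.
π_20 has 2 disjoint cycles with lengths [42, 1] on {0,…,42}.
n − c = 43 − 2 = 41; sign = (−1)^41 = -1.
The Jacobi symbol (20|43) = -1 (Zolotarev) agrees.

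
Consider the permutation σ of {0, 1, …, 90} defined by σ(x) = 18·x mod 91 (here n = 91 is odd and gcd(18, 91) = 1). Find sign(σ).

-1

Start at x=79: 79 → 57 → 25 → 86 → 1 → 18 → 51 → … (one orbit).
The orbit structure of x ↦ 18x mod 91: 12 orbits of sizes [12, 12, 12, 12, 12, 12, 4, 4, 4, 3, 3, 1].
Σ(ℓ_i−1) = 91−12 = 79; sign = (−1)^79 = -1.
Check: (18/91) = -1 by Zolotarev.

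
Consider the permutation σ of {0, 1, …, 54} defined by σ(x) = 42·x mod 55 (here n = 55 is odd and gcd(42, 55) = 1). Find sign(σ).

Trace 12: π^k(12) = [12, 9, 48, 36, 27, 34, 53] for k=0..6.
The orbit structure of x ↦ 42x mod 55: 6 orbits of sizes [20, 20, 5, 5, 4, 1].
sign(π) = (−1)^{n − #cycles} = (−1)^{55−6} = (−1)^49 = -1.

-1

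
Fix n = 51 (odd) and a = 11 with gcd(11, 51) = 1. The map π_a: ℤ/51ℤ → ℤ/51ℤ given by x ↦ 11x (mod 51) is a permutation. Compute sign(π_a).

+1

Start at x=23: 23 → 49 → 29 → 13 → 41 → 43 → 14 → … (one orbit).
Cycle lengths of π_11 on ℤ/51ℤ: [16, 16, 16, 2, 1]; 5 cycles in total.
51 − 5 = 46 transpositions; sign(π) = (−1)^46 = +1.
The Jacobi symbol (11|51) = +1 (Zolotarev) agrees.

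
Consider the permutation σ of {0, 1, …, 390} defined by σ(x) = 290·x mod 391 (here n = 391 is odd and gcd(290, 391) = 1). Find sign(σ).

-1

Orbit of 205 under x↦290x: [205, 18, 137, 239, 103, 154, 86]… (length divides ord_391(290)).
Decompose π into cycles: lengths [22, 22, 22, 22, 22, 22, 22, 22, 22, 22, 22, 22, 22, 22, 22, 22, 22, 1, 1, 1, 1, 1, 1, 1, 1, 1, 1, 1, 1, 1, 1, 1, 1, 1] (34 cycles, including the fixed point 0).
With 34 cycles on 391 points, sign = (−1)^{391−34} = -1.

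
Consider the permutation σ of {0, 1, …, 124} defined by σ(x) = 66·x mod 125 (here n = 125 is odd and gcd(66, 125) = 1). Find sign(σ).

Orbit of 36 under x↦66x: [36, 1, 66, 106, 121, 111, 76]… (length divides ord_125(66)).
13 cycles of lengths [25, 25, 25, 25, 5, 5, 5, 5, 1, 1, 1, 1, 1].
Σ(ℓ_i−1) = 125−13 = 112; sign = (−1)^112 = +1.
Via Zolotarev, sign(π_{66}) = (66|125) = +1.

+1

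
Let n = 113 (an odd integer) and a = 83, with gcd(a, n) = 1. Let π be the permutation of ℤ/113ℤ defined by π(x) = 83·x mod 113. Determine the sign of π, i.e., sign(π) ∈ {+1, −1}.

Start at x=30: 30 → 4 → 106 → 97 → 28 → 64 → 1 → … (one orbit).
Cycle type of π: 14×8 + 1; total 9 cycles.
9 cycles on 113: each ℓ→(−1)^(ℓ−1), product (−1)^104 = +1.
Check: (83/113) = +1 by Zolotarev.

+1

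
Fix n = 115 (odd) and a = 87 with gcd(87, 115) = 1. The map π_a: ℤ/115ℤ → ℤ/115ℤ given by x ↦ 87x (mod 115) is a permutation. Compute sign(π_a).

Start at x=29: 29 → 108 → 81 → 32 → 24 → 18 → 71 → … (one orbit).
Cycle lengths of π_87 on ℤ/115ℤ: [44, 44, 11, 11, 4, 1]; 6 cycles in total.
With 6 cycles on 115 points, sign = (−1)^{115−6} = -1.

-1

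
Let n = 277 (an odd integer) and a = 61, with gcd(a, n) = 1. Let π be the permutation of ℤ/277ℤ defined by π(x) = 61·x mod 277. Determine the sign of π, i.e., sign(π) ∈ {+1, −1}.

Trace 38: π^k(38) = [38, 102, 128, 52, 125, 146, 42] for k=0..6.
Decompose π into cycles: lengths [92, 92, 92, 1] (4 cycles, including the fixed point 0).
n − c = 277 − 4 = 273; sign = (−1)^273 = -1.

-1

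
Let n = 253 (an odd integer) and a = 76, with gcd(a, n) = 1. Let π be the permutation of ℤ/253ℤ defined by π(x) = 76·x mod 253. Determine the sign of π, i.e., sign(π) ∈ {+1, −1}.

Orbit of 175 under x↦76x: [175, 144, 65, 133, 241, 100, 10]… (length divides ord_253(76)).
17 cycles of lengths [22, 22, 22, 22, 22, 22, 22, 22, 22, 22, 22, 2, 2, 2, 2, 2, 1].
Σ(ℓ_i−1) = 253−17 = 236; sign = (−1)^236 = +1.
Zolotarev: (76|253) = +1, matching the cycle-count sign.

+1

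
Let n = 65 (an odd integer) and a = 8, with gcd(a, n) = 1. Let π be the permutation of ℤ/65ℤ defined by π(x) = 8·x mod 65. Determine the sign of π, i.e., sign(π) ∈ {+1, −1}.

Orbit of 8 under x↦8x: [8, 64, 57, 1]… (length divides ord_65(8)).
Cycle type of π: 4×16 + 1; total 17 cycles.
n − c = 65 − 17 = 48; sign = (−1)^48 = +1.
Zolotarev: (8|65) = +1, matching the cycle-count sign.

+1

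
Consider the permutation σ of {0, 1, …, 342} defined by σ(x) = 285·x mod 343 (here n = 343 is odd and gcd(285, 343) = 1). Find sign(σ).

Trace 31: π^k(31) = [31, 260, 12, 333, 237, 317, 136] for k=0..6.
Cycle type of π: 294 + 42 + 6 + 1; total 4 cycles.
With 4 cycles on 343 points, sign = (−1)^{343−4} = -1.
Via Zolotarev, sign(π_{285}) = (285|343) = -1.

-1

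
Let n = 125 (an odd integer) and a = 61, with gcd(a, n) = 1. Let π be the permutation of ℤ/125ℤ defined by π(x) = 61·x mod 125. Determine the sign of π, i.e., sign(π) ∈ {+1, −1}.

Trace 116: π^k(116) = [116, 76, 11, 46, 56, 41, 1] for k=0..6.
The orbit structure of x ↦ 61x mod 125: 13 orbits of sizes [25, 25, 25, 25, 5, 5, 5, 5, 1, 1, 1, 1, 1].
13 cycles on 125: each ℓ→(−1)^(ℓ−1), product (−1)^112 = +1.

+1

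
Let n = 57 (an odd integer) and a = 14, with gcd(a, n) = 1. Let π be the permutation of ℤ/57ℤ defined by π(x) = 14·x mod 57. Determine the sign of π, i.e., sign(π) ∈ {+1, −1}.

Start at x=7: 7 → 41 → 4 → 56 → 43 → 32 → 49 → … (one orbit).
Cycle lengths of π_14 on ℤ/57ℤ: [18, 18, 18, 2, 1]; 5 cycles in total.
sign(π) = (−1)^{n − #cycles} = (−1)^{57−5} = (−1)^52 = +1.
Zolotarev: (14|57) = +1, matching the cycle-count sign.

+1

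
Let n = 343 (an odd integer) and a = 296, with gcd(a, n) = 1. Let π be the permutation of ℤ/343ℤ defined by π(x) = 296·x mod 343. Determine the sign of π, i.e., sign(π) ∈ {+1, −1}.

Trace 113: π^k(113) = [113, 177, 256, 316, 240, 39, 225] for k=0..6.
Cycle type of π: 147×2 + 21×2 + 3×2 + 1; total 7 cycles.
n − c = 343 − 7 = 336; sign = (−1)^336 = +1.
Check: (296/343) = +1 by Zolotarev.

+1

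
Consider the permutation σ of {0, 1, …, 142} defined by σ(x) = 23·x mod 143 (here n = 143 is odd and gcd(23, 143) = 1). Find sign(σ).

+1

Orbit of 100 under x↦23x: [100, 12, 133, 56, 1, 23]… (length divides ord_143(23)).
33 cycles of lengths [6, 6, 6, 6, 6, 6, 6, 6, 6, 6, 6, 6, 6, 6, 6, 6, 6, 6, 6, 6, 6, 6, 1, 1, 1, 1, 1, 1, 1, 1, 1, 1, 1].
33 cycles on 143: each ℓ→(−1)^(ℓ−1), product (−1)^110 = +1.
Via Zolotarev, sign(π_{23}) = (23|143) = +1.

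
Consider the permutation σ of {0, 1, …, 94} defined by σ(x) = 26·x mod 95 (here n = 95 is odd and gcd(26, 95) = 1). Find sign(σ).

Orbit of 11 under x↦26x: [11, 1, 26]… (length divides ord_95(26)).
The orbit structure of x ↦ 26x mod 95: 35 orbits of sizes [3, 3, 3, 3, 3, 3, 3, 3, 3, 3, 3, 3, 3, 3, 3, 3, 3, 3, 3, 3, 3, 3, 3, 3, 3, 3, 3, 3, 3, 3, 1, 1, 1, 1, 1].
n − c = 95 − 35 = 60; sign = (−1)^60 = +1.
The Jacobi symbol (26|95) = +1 (Zolotarev) agrees.

+1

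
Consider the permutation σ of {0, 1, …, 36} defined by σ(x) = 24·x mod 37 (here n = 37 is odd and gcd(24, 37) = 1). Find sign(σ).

Trace 20: π^k(20) = [20, 36, 13, 16, 14, 3, 35] for k=0..6.
π_24 has 2 disjoint cycles with lengths [36, 1] on {0,…,36}.
2 cycles on 37: each ℓ→(−1)^(ℓ−1), product (−1)^35 = -1.

-1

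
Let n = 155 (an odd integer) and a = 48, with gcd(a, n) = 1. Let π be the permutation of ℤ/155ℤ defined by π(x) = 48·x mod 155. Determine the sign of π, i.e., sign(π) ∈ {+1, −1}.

Start at x=149: 149 → 22 → 126 → 3 → 144 → 92 → 76 → … (one orbit).
5 cycles of lengths [60, 60, 30, 4, 1].
155 − 5 = 150 transpositions; sign(π) = (−1)^150 = +1.
Check: (48/155) = +1 by Zolotarev.

+1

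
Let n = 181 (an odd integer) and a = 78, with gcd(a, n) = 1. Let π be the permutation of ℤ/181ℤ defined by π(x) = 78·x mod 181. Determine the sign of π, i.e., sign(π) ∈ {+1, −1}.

Orbit of 111 under x↦78x: [111, 151, 13, 109, 176, 153, 169]… (length divides ord_181(78)).
2 cycles of lengths [180, 1].
181 − 2 = 179 transpositions; sign(π) = (−1)^179 = -1.
Via Zolotarev, sign(π_{78}) = (78|181) = -1.

-1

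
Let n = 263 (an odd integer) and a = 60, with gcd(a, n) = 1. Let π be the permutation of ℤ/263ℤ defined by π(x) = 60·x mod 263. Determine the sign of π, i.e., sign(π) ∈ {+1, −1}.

Orbit of 7 under x↦60x: [7, 157, 215, 13, 254, 249, 212]… (length divides ord_263(60)).
π_60 has 2 disjoint cycles with lengths [262, 1] on {0,…,262}.
With 2 cycles on 263 points, sign = (−1)^{263−2} = -1.
Via Zolotarev, sign(π_{60}) = (60|263) = -1.

-1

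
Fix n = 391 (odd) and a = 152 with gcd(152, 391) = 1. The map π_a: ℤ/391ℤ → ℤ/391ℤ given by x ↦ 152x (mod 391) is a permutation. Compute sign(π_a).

Trace 84: π^k(84) = [84, 256, 203, 358, 67, 18, 390] for k=0..6.
26 cycles of lengths [22, 22, 22, 22, 22, 22, 22, 22, 22, 22, 22, 22, 22, 22, 22, 22, 22, 2, 2, 2, 2, 2, 2, 2, 2, 1].
With 26 cycles on 391 points, sign = (−1)^{391−26} = -1.
(152|391)_J = -1 (Zolotarev's lemma cross-check).

-1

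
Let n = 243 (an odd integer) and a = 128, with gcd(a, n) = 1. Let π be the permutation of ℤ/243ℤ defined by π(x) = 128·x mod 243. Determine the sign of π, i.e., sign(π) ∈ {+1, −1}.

-1

Trace 215: π^k(215) = [215, 61, 32, 208, 137, 40, 17] for k=0..6.
Cycle lengths of π_128 on ℤ/243ℤ: [162, 54, 18, 6, 2, 1]; 6 cycles in total.
Σ(ℓ_i−1) = 243−6 = 237; sign = (−1)^237 = -1.
(128|243)_J = -1 (Zolotarev's lemma cross-check).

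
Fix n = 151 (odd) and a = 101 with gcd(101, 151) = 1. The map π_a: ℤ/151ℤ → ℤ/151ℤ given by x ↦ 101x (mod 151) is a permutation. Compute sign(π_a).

Start at x=84: 84 → 28 → 110 → 87 → 29 → 60 → 20 → … (one orbit).
Cycle type of π: 50×3 + 1; total 4 cycles.
sign(π) = (−1)^{n − #cycles} = (−1)^{151−4} = (−1)^147 = -1.
Via Zolotarev, sign(π_{101}) = (101|151) = -1.

-1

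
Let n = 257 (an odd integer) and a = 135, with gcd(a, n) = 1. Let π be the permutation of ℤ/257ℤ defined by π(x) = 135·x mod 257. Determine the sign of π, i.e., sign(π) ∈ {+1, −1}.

+1

Start at x=234: 234 → 236 → 249 → 205 → 176 → 116 → 240 → … (one orbit).
3 cycles of lengths [128, 128, 1].
257 − 3 = 254 transpositions; sign(π) = (−1)^254 = +1.
(135|257)_J = +1 (Zolotarev's lemma cross-check).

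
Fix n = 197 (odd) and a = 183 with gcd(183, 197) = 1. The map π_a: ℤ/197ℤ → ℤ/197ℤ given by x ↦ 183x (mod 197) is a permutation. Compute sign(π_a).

-1

Trace 196: π^k(196) = [196, 14, 1, 183] for k=0..3.
The orbit structure of x ↦ 183x mod 197: 50 orbits of sizes [4, 4, 4, 4, 4, 4, 4, 4, 4, 4, 4, 4, 4, 4, 4, 4, 4, 4, 4, 4, 4, 4, 4, 4, 4, 4, 4, 4, 4, 4, 4, 4, 4, 4, 4, 4, 4, 4, 4, 4, 4, 4, 4, 4, 4, 4, 4, 4, 4, 1].
Σ(ℓ_i−1) = 197−50 = 147; sign = (−1)^147 = -1.
Via Zolotarev, sign(π_{183}) = (183|197) = -1.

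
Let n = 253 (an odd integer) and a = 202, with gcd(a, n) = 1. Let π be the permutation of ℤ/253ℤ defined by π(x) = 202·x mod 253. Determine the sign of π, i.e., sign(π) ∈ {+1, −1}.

Start at x=163: 163 → 36 → 188 → 26 → 192 → 75 → 223 → … (one orbit).
The orbit structure of x ↦ 202x mod 253: 9 orbits of sizes [55, 55, 55, 55, 11, 11, 5, 5, 1].
253 − 9 = 244 transpositions; sign(π) = (−1)^244 = +1.
Via Zolotarev, sign(π_{202}) = (202|253) = +1.

+1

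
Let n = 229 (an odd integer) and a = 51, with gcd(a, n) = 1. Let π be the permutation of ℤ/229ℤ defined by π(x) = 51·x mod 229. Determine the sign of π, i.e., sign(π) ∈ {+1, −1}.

+1

Orbit of 167 under x↦51x: [167, 44, 183, 173, 121, 217, 75]… (length divides ord_229(51)).
π_51 has 5 disjoint cycles with lengths [57, 57, 57, 57, 1] on {0,…,228}.
5 cycles on 229: each ℓ→(−1)^(ℓ−1), product (−1)^224 = +1.
Via Zolotarev, sign(π_{51}) = (51|229) = +1.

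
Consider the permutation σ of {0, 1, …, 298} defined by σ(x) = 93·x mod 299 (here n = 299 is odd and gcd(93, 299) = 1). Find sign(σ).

-1

Orbit of 254 under x↦93x: [254, 1, 93, 277, 47, 185, 162]… (length divides ord_299(93)).
π_93 has 46 disjoint cycles with lengths [12, 12, 12, 12, 12, 12, 12, 12, 12, 12, 12, 12, 12, 12, 12, 12, 12, 12, 12, 12, 12, 12, 12, 1, 1, 1, 1, 1, 1, 1, 1, 1, 1, 1, 1, 1, 1, 1, 1, 1, 1, 1, 1, 1, 1, 1] on {0,…,298}.
299 − 46 = 253 transpositions; sign(π) = (−1)^253 = -1.
Zolotarev: (93|299) = -1, matching the cycle-count sign.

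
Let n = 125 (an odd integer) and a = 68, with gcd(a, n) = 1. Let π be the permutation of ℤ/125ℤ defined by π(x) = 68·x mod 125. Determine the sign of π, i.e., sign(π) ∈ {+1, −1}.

-1

Start at x=124: 124 → 57 → 1 → 68 → 124 (one orbit).
The orbit structure of x ↦ 68x mod 125: 32 orbits of sizes [4, 4, 4, 4, 4, 4, 4, 4, 4, 4, 4, 4, 4, 4, 4, 4, 4, 4, 4, 4, 4, 4, 4, 4, 4, 4, 4, 4, 4, 4, 4, 1].
Σ(ℓ_i−1) = 125−32 = 93; sign = (−1)^93 = -1.
Check: (68/125) = -1 by Zolotarev.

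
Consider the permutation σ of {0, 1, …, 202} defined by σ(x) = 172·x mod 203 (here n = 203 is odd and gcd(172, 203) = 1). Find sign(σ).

Start at x=137: 137 → 16 → 113 → 151 → 191 → 169 → 39 → … (one orbit).
Cycle lengths of π_172 on ℤ/203ℤ: [84, 84, 28, 3, 3, 1]; 6 cycles in total.
6 cycles on 203: each ℓ→(−1)^(ℓ−1), product (−1)^197 = -1.

-1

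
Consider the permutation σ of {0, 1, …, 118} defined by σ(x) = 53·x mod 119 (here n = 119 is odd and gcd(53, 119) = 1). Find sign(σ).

Orbit of 36 under x↦53x: [36, 4, 93, 50, 32, 30, 43]… (length divides ord_119(53)).
9 cycles of lengths [24, 24, 24, 24, 8, 8, 3, 3, 1].
n − c = 119 − 9 = 110; sign = (−1)^110 = +1.
Zolotarev: (53|119) = +1, matching the cycle-count sign.

+1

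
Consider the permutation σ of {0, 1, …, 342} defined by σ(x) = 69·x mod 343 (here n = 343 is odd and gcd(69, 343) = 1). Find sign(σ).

-1

Start at x=15: 15 → 6 → 71 → 97 → 176 → 139 → 330 → … (one orbit).
π_69 has 10 disjoint cycles with lengths [98, 98, 98, 14, 14, 14, 2, 2, 2, 1] on {0,…,342}.
With 10 cycles on 343 points, sign = (−1)^{343−10} = -1.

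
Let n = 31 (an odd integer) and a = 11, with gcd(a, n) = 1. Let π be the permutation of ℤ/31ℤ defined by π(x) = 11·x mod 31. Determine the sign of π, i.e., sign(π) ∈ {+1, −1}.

-1

Orbit of 13 under x↦11x: [13, 19, 23, 5, 24, 16, 21]… (length divides ord_31(11)).
2 cycles of lengths [30, 1].
n − c = 31 − 2 = 29; sign = (−1)^29 = -1.
The Jacobi symbol (11|31) = -1 (Zolotarev) agrees.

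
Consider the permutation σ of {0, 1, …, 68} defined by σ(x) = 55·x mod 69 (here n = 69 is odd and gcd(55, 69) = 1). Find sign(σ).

Orbit of 4 under x↦55x: [4, 13, 25, 64, 1, 55, 58]… (length divides ord_69(55)).
π_55 has 9 disjoint cycles with lengths [11, 11, 11, 11, 11, 11, 1, 1, 1] on {0,…,68}.
With 9 cycles on 69 points, sign = (−1)^{69−9} = +1.
(55|69)_J = +1 (Zolotarev's lemma cross-check).

+1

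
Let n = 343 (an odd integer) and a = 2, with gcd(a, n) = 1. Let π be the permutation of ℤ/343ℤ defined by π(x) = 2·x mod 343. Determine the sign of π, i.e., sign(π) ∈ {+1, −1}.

Orbit of 99 under x↦2x: [99, 198, 53, 106, 212, 81, 162]… (length divides ord_343(2)).
Decompose π into cycles: lengths [147, 147, 21, 21, 3, 3, 1] (7 cycles, including the fixed point 0).
343 − 7 = 336 transpositions; sign(π) = (−1)^336 = +1.

+1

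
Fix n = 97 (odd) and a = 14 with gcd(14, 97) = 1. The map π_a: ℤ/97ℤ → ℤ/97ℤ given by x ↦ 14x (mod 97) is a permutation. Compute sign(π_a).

-1

Orbit of 94 under x↦14x: [94, 55, 91, 13, 85, 26, 73]… (length divides ord_97(14)).
2 cycles of lengths [96, 1].
With 2 cycles on 97 points, sign = (−1)^{97−2} = -1.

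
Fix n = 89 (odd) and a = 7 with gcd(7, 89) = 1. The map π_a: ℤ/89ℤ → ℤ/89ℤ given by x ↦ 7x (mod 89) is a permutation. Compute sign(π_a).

-1

Trace 84: π^k(84) = [84, 54, 22, 65, 10, 70, 45] for k=0..6.
Cycle lengths of π_7 on ℤ/89ℤ: [88, 1]; 2 cycles in total.
n − c = 89 − 2 = 87; sign = (−1)^87 = -1.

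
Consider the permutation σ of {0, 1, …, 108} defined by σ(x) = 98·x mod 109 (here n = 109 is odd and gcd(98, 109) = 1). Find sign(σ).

-1

Start at x=37: 37 → 29 → 8 → 21 → 96 → 34 → 62 → … (one orbit).
Cycle type of π: 108 + 1; total 2 cycles.
2 cycles on 109: each ℓ→(−1)^(ℓ−1), product (−1)^107 = -1.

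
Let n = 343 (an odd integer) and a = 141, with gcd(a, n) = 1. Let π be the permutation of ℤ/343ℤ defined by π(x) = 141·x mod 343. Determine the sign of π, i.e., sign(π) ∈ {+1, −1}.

Start at x=50: 50 → 190 → 36 → 274 → 218 → 211 → 253 → … (one orbit).
Decompose π into cycles: lengths [49, 49, 49, 49, 49, 49, 7, 7, 7, 7, 7, 7, 1, 1, 1, 1, 1, 1, 1] (19 cycles, including the fixed point 0).
19 cycles on 343: each ℓ→(−1)^(ℓ−1), product (−1)^324 = +1.
Check: (141/343) = +1 by Zolotarev.

+1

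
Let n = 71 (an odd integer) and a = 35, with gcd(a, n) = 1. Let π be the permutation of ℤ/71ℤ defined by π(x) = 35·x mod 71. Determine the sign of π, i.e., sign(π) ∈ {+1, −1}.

Start at x=14: 14 → 64 → 39 → 16 → 63 → 4 → 69 → … (one orbit).
Cycle lengths of π_35 on ℤ/71ℤ: [70, 1]; 2 cycles in total.
71 − 2 = 69 transpositions; sign(π) = (−1)^69 = -1.

-1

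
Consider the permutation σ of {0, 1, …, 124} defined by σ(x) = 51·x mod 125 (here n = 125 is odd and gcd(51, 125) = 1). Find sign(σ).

+1

Orbit of 76 under x↦51x: [76, 1, 51, 101, 26]… (length divides ord_125(51)).
Cycle lengths of π_51 on ℤ/125ℤ: [5, 5, 5, 5, 5, 5, 5, 5, 5, 5, 5, 5, 5, 5, 5, 5, 5, 5, 5, 5, 1, 1, 1, 1, 1, 1, 1, 1, 1, 1, 1, 1, 1, 1, 1, 1, 1, 1, 1, 1, 1, 1, 1, 1, 1]; 45 cycles in total.
125 − 45 = 80 transpositions; sign(π) = (−1)^80 = +1.
Check: (51/125) = +1 by Zolotarev.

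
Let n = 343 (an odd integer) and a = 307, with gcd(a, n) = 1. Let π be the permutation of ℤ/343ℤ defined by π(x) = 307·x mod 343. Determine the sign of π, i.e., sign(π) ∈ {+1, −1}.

-1

Start at x=146: 146 → 232 → 223 → 204 → 202 → 274 → 83 → … (one orbit).
Decompose π into cycles: lengths [98, 98, 98, 14, 14, 14, 2, 2, 2, 1] (10 cycles, including the fixed point 0).
343 − 10 = 333 transpositions; sign(π) = (−1)^333 = -1.
The Jacobi symbol (307|343) = -1 (Zolotarev) agrees.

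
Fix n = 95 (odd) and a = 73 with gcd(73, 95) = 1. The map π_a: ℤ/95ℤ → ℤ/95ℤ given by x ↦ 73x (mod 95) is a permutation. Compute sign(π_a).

Orbit of 43 under x↦73x: [43, 4, 7, 36, 63, 39, 92]… (length divides ord_95(73)).
Cycle lengths of π_73 on ℤ/95ℤ: [36, 36, 9, 9, 4, 1]; 6 cycles in total.
6 cycles on 95: each ℓ→(−1)^(ℓ−1), product (−1)^89 = -1.
(73|95)_J = -1 (Zolotarev's lemma cross-check).

-1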